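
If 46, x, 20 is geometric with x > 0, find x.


GM = √(46×20) = √920 = 30.3315

GM = 30.3315


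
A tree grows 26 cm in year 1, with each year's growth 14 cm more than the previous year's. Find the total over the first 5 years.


aₙ = 26 + (5-1)×14 = 82
Sₙ = n(a₁+aₙ)/2 = 5×(26+82)/2
= 5×108/2 = 270

S_5 = 270


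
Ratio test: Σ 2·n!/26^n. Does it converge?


aₙ = 2·n!/26^n
a_{n+1}/aₙ = (n+1)!/26^(n+1) × 26^n/n!  (constant 2 cancels)
= (n+1)/26
L = lim(n→∞) (n+1)/26 = ∞
L > 1 → series DIVERGES

Diverges (ratio test: L = ∞ > 1)


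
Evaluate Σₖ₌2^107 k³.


Σₖ₌2^107 k³ = [107·108/2]² − [1·2/2]²
= 33385284 − 1 = 33385283

Σk³ = 33385283


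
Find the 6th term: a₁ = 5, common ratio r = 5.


aₙ = a₁·r^(n-1)
= 5×5^5
= 5×3125
= 15625

a_6 = 15625


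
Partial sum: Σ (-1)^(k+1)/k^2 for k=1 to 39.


S = 1 - 1/4 + 1/9 - 1/16 + 1/25 - 1/36 + 1/49 - 1/64 ± ...
= 0.8228
(Full series converges to +π²/12 ≈ +0.8225)

S_39 = 0.8228


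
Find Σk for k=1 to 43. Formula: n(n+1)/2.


n(n+1)/2 = 43×44/2 = 1892/2 = 946

Σk = 946


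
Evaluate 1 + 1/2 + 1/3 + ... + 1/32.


H_32 = 1/1 + 1/2 + 1/3 + ... + 1/32
= 586061125622639/144403552893600
≈ 4.0585

H_32 = 586061125622639/144403552893600 ≈ 4.0585


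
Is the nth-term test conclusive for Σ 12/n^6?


lim(n→∞) 12/n^6 = 0
lim aₙ = 0 → nth-term test is INCONCLUSIVE
(Need other tests; this is actually a convergent p-series with p=6 > 1)

Inconclusive (lim aₙ = 0; need another test)


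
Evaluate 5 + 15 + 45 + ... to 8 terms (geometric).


Sₙ = 5×(3^8 - 1)/(3 - 1)
= 5×(6561 - 1)/2
= 5×6560/2
= 16400

S_8 = 16400


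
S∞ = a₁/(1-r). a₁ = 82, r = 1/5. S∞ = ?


S∞ = a₁/(1-r) = 82/(1 - 1/5)
= 82/(4/5)
= 205/2

S∞ = 205/2


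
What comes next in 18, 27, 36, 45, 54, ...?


Pattern: arithmetic (d=9)
Terms: 18, 27, 36, 45, 54
Next term = 63

Next term = 63


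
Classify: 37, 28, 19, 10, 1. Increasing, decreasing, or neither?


Differences: -9, -9, -9, -9
All differences < 0 → strictly DECREASING

Monotonically decreasing


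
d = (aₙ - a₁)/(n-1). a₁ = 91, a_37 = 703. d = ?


d = (aₙ - a₁)/(n-1)
= (703 - 91)/(37-1)
= 612/36 = 17

d = 17


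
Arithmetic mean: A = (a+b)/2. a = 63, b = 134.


AM = (63 + 134)/2 = 197/2 = 98.5

AM = 98.5


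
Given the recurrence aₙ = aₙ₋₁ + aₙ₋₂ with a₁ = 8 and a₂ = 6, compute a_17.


Computing iteratively: 8, 6, 14, 20, 34, 54, 88, 142, 230, 372, 602, 974, ...
a_17 = 10802

a_17 = 10802


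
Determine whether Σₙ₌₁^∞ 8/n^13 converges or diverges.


p-series test: Σ c/n^p converges if p > 1, diverges if p ≤ 1 (constant c > 0 doesn't affect convergence).
p = 13
13 > 1 → CONVERGES

Converges (p = 13 > 1)


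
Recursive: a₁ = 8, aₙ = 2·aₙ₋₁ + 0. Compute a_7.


Computing step by step:
a_1 = 8
a_2 = 16
a_3 = 32
a_4 = 64
a_5 = 128
a_6 = 256
a_7 = 512


a_7 = 512


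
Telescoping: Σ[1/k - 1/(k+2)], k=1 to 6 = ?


Telescoping with gap 2: two head and two tail terms survive.
= (1 + 1/2) - (1/7 + 1/8)
= 3/2 - 1/7 - 1/8 = 69/56

Sum = 69/56


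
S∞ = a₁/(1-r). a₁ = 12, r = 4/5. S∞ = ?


S∞ = a₁/(1-r) = 12/(1 - 4/5)
= 12/(1/5)
= 60

S∞ = 60


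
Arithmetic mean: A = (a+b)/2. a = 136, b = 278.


AM = (136 + 278)/2 = 414/2 = 207

AM = 207


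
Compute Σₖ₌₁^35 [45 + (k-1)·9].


aₙ = 45 + (35-1)×9 = 351
Sₙ = n(a₁+aₙ)/2 = 35×(45+351)/2
= 35×396/2 = 6930

S_35 = 6930


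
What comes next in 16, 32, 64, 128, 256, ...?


Pattern: powers of 2: 2ⁿ
Terms: 16, 32, 64, 128, 256
Next term = 512

Next term = 512


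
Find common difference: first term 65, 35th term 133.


d = (aₙ - a₁)/(n-1)
= (133 - 65)/(35-1)
= 68/34 = 2

d = 2


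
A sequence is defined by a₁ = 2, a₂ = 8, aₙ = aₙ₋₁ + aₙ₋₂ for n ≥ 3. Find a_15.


Computing iteratively: 2, 8, 10, 18, 28, 46, 74, 120, 194, 314, 508, 822, ...
a_15 = 3482

a_15 = 3482


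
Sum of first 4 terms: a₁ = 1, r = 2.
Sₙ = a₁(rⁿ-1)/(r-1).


Sₙ = 1×(2^4 - 1)/(2 - 1)
= 1×(16 - 1)/1
= 1×15/1
= 15

S_4 = 15


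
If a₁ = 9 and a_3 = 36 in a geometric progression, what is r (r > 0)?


r^(n-1) = aₙ/a₁
r^2 = 36/9 = 4
r = 4^(1/2)
= ±2; taking r > 0 gives r = 2

r = 2


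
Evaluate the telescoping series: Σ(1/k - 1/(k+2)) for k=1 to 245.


Telescoping with gap 2: two head and two tail terms survive.
= (1 + 1/2) - (1/246 + 1/247)
= 3/2 - 1/246 - 1/247 = 45325/30381

Sum = 45325/30381


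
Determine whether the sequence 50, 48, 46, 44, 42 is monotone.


Differences: -2, -2, -2, -2
All differences < 0 → strictly DECREASING

Monotonically decreasing


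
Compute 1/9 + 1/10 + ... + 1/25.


Σₖ₌9^25 1/k = 1/9 + 1/10 + 1/11 + ... + 1/25
= 9799140457/8923714800
≈ 1.0981

Sum = 9799140457/8923714800 ≈ 1.0981


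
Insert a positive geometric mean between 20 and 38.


GM = √(20×38) = √760 = 27.5681

GM = 27.5681


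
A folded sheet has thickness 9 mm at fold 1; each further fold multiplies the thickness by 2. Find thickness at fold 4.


aₙ = a₁·r^(n-1)
= 9×2^3
= 9×8
= 72

a_4 = 72


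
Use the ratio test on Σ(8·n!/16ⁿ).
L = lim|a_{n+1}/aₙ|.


aₙ = 8·n!/16^n
a_{n+1}/aₙ = (n+1)!/16^(n+1) × 16^n/n!  (constant 8 cancels)
= (n+1)/16
L = lim(n→∞) (n+1)/16 = ∞
L > 1 → series DIVERGES

Diverges (ratio test: L = ∞ > 1)


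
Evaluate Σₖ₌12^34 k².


Σₖ₌12^34 k² = Σₖ₌₁^34 k² − Σₖ₌₁^11 k²
= 34·35·69/6 − 11·12·23/6
= 13685 − 506 = 13179

Σk² = 13179


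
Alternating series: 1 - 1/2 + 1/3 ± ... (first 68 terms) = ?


S = 1 - 1/2 + 1/3 - 1/4 + 1/5 - 1/6 + 1/7 - 1/8 ± ...
= 0.6858
(Full series converges to +ln(2) ≈ +0.6931)

S_68 = 0.6858


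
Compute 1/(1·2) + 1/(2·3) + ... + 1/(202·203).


1/(k(k+1)) = 1/k - 1/(k+1) (partial fractions)
Telescoping: Σ = 1 - 1/203 = 202/203

Sum = 202/203


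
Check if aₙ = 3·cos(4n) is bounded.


For all n, -1 ≤ cos(4n) ≤ 1, so -3 ≤ 3·cos(4n) ≤ 3
Lower bound: -3, Upper bound: 3
The sequence IS bounded

Bounded (-3 ≤ aₙ ≤ 3)


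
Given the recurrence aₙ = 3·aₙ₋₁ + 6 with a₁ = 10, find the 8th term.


Computing step by step:
a_1 = 10
a_2 = 36
a_3 = 114
a_4 = 348
a_5 = 1050
a_6 = 3156
a_7 = 9474
a_8 = 28428


a_8 = 28428


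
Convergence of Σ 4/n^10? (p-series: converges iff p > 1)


p-series test: Σ c/n^p converges if p > 1, diverges if p ≤ 1 (constant c > 0 doesn't affect convergence).
p = 10
10 > 1 → CONVERGES

Converges (p = 10 > 1)


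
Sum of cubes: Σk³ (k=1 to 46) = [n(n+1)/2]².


n(n+1)/2 = 46×47/2 = 1081
Σk³ = 1081² = 1168561

Σk³ = 1168561


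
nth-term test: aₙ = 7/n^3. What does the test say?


lim(n→∞) 7/n^3 = 0
lim aₙ = 0 → nth-term test is INCONCLUSIVE
(Need other tests; this is actually a convergent p-series with p=3 > 1)

Inconclusive (lim aₙ = 0; need another test)


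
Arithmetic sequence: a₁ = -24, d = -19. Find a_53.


aₙ = a₁ + (n-1)d
= -24 + (53-1)×-19
= -24 - 988
= -1012

a_53 = -1012


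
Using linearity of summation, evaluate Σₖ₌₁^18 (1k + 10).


Σ(1k+10) = 1·Σk + 10·n
= 1·171 + 10·18
= 171 + 180 = 351

Σ = 351


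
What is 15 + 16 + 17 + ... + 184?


Σₖ₌15^184 k = Σₖ₌₁^184 k − Σₖ₌₁^14 k
= 184·185/2 − 14·15/2
= 17020 − 105 = 16915

Σk = 16915


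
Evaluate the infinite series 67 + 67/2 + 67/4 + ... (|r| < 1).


S∞ = a₁/(1-r) = 67/(1 - 1/2)
= 67/(1/2)
= 134

S∞ = 134


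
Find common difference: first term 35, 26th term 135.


d = (aₙ - a₁)/(n-1)
= (135 - 35)/(26-1)
= 100/25 = 4

d = 4


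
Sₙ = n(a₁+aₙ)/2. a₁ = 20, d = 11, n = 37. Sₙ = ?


aₙ = 20 + (37-1)×11 = 416
Sₙ = n(a₁+aₙ)/2 = 37×(20+416)/2
= 37×436/2 = 8066

S_37 = 8066


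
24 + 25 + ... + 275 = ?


Σₖ₌24^275 k = Σₖ₌₁^275 k − Σₖ₌₁^23 k
= 275·276/2 − 23·24/2
= 37950 − 276 = 37674

Σk = 37674


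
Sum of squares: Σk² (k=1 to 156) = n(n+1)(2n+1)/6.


n = 156
n(n+1)(2n+1)/6 = 156×157×313/6
= 7665996/6 = 1277666

Σk² = 1277666


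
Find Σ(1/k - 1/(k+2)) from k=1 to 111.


Telescoping with gap 2: two head and two tail terms survive.
= (1 + 1/2) - (1/112 + 1/113)
= 3/2 - 1/112 - 1/113 = 18759/12656

Sum = 18759/12656


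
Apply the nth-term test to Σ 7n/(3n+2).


lim(n→∞) 7n/(3n+2) = 7/3 = 7/3  (divide numerator and denominator by n)
lim aₙ = 7/3 ≠ 0 → series DIVERGES

Diverges (lim aₙ = 7/3 ≠ 0)


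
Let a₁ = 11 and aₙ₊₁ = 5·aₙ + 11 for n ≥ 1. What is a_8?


Computing step by step:
a_1 = 11
a_2 = 66
a_3 = 341
a_4 = 1716
a_5 = 8591
a_6 = 42966
a_7 = 214841
a_8 = 1074216


a_8 = 1074216


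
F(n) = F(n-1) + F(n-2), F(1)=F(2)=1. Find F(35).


Fibonacci sequence: 1, 1, 2, 3, 5, 8, 13, 21, 34, 55, 89, ...
F(35) = 9227465

F(35) = 9227465


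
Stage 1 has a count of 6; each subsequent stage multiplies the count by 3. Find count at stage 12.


aₙ = a₁·r^(n-1)
= 6×3^11
= 6×177147
= 1062882

a_12 = 1062882


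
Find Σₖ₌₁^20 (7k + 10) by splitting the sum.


Σ(7k+10) = 7·Σk + 10·n
= 7·210 + 10·20
= 1470 + 200 = 1670

Σ = 1670


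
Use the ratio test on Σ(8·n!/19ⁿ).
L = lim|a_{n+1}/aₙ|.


aₙ = 8·n!/19^n
a_{n+1}/aₙ = (n+1)!/19^(n+1) × 19^n/n!  (constant 8 cancels)
= (n+1)/19
L = lim(n→∞) (n+1)/19 = ∞
L > 1 → series DIVERGES

Diverges (ratio test: L = ∞ > 1)


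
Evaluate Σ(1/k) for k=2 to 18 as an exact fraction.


Σₖ₌2^18 1/k = 1/2 + 1/3 + 1/4 + ... + 1/18
= 10190221/4084080
≈ 2.4951

Sum = 10190221/4084080 ≈ 2.4951


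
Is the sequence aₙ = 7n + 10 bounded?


aₙ = 7n + 10 → as n→∞, aₙ→∞
No finite upper bound exists
The sequence is UNBOUNDED

Unbounded (aₙ → ∞ as n → ∞)


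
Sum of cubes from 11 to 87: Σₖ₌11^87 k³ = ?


Σₖ₌11^87 k³ = [87·88/2]² − [10·11/2]²
= 14653584 − 3025 = 14650559

Σk³ = 14650559


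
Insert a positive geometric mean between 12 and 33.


GM = √(12×33) = √396 = 19.8997

GM = 19.8997


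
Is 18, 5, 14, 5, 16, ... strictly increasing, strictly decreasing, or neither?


Differences: -13, 9, -9, 11
Difference at position 2 is +9 (> 0) but position 1 is -13 (< 0) — sequence both rises and falls
→ NOT monotonic

Not monotonic


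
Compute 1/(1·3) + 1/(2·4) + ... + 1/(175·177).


1/(k(k+2)) = (1/2)·(1/k - 1/(k+2)) (partial fractions)
Telescoping: Σ = (1/2)·(1 + 1/2 - 1/176 - 1/177) = 46375/62304

Sum = 46375/62304


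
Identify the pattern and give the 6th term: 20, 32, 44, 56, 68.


Pattern: arithmetic (d=12)
Terms: 20, 32, 44, 56, 68
Next term = 80

Next term = 80


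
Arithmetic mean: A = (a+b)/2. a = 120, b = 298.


AM = (120 + 298)/2 = 418/2 = 209

AM = 209


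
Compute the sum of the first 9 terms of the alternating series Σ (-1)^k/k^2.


S = -1 + 1/4 - 1/9 + 1/16 - 1/25 + 1/36 - 1/49 + 1/64 ± ...
= -0.828
(Full series converges to -π²/12 ≈ -0.8225)

S_9 = -0.828


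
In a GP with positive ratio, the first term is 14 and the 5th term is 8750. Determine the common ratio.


r^(n-1) = aₙ/a₁
r^4 = 8750/14 = 625
r = 625^(1/4)
= ±5; taking r > 0 gives r = 5

r = 5


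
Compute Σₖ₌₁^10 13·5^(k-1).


Sₙ = 13×(5^10 - 1)/(5 - 1)
= 13×(9765625 - 1)/4
= 13×9765624/4
= 31738278

S_10 = 31738278


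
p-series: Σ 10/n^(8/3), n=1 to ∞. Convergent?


p-series test: Σ c/n^p converges if p > 1, diverges if p ≤ 1 (constant c > 0 doesn't affect convergence).
p = 8/3
8/3 > 1 → CONVERGES

Converges (p = 8/3 > 1)


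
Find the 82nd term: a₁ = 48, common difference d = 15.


aₙ = a₁ + (n-1)d
= 48 + (82-1)×15
= 48 + 1215
= 1263

a_82 = 1263


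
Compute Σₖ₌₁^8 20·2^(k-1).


Sₙ = 20×(2^8 - 1)/(2 - 1)
= 20×(256 - 1)/1
= 20×255/1
= 5100

S_8 = 5100


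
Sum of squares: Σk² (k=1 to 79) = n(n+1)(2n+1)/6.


n = 79
n(n+1)(2n+1)/6 = 79×80×159/6
= 1004880/6 = 167480

Σk² = 167480


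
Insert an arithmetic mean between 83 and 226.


AM = (83 + 226)/2 = 309/2 = 154.5

AM = 154.5


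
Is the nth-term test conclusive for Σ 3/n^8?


lim(n→∞) 3/n^8 = 0
lim aₙ = 0 → nth-term test is INCONCLUSIVE
(Need other tests; this is actually a convergent p-series with p=8 > 1)

Inconclusive (lim aₙ = 0; need another test)


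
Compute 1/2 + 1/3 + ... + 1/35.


Σₖ₌2^35 1/k = 1/2 + 1/3 + 1/4 + ... + 1/35
= 41309674280509/13127595717600
≈ 3.1468

Sum = 41309674280509/13127595717600 ≈ 3.1468


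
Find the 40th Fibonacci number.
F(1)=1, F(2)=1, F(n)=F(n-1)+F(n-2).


Fibonacci sequence: 1, 1, 2, 3, 5, 8, 13, 21, 34, 55, 89, ...
F(40) = 102334155

F(40) = 102334155


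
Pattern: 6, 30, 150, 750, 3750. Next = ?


Pattern: geometric (r=5)
Terms: 6, 30, 150, 750, 3750
Next term = 18750

Next term = 18750


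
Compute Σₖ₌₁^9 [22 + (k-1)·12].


aₙ = 22 + (9-1)×12 = 118
Sₙ = n(a₁+aₙ)/2 = 9×(22+118)/2
= 9×140/2 = 630

S_9 = 630


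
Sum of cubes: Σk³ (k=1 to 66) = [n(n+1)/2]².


n(n+1)/2 = 66×67/2 = 2211
Σk³ = 2211² = 4888521

Σk³ = 4888521


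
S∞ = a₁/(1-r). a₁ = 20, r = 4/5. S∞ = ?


S∞ = a₁/(1-r) = 20/(1 - 4/5)
= 20/(1/5)
= 100

S∞ = 100


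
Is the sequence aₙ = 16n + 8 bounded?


aₙ = 16n + 8 → as n→∞, aₙ→∞
No finite upper bound exists
The sequence is UNBOUNDED

Unbounded (aₙ → ∞ as n → ∞)


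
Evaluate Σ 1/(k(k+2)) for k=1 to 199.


1/(k(k+2)) = (1/2)·(1/k - 1/(k+2)) (partial fractions)
Telescoping: Σ = (1/2)·(1 + 1/2 - 1/200 - 1/201) = 59899/80400

Sum = 59899/80400


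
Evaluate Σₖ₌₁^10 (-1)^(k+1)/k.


S = 1 - 1/2 + 1/3 - 1/4 + 1/5 - 1/6 + 1/7 - 1/8 ± ...
= 0.6456
(Full series converges to +ln(2) ≈ +0.6931)

S_10 = 0.6456


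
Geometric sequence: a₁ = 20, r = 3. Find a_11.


aₙ = a₁·r^(n-1)
= 20×3^10
= 20×59049
= 1180980

a_11 = 1180980


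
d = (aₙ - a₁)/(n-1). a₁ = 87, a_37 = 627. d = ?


d = (aₙ - a₁)/(n-1)
= (627 - 87)/(37-1)
= 540/36 = 15

d = 15


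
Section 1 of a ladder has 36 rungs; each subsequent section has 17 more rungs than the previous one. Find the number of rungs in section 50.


aₙ = a₁ + (n-1)d
= 36 + (50-1)×17
= 36 + 833
= 869

a_50 = 869


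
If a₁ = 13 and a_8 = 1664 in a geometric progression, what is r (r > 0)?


r^(n-1) = aₙ/a₁
r^7 = 1664/13 = 128
r = 128^(1/7)
= 2

r = 2


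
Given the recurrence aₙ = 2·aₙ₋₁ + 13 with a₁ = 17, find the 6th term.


Computing step by step:
a_1 = 17
a_2 = 47
a_3 = 107
a_4 = 227
a_5 = 467
a_6 = 947


a_6 = 947


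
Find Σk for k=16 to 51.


Σₖ₌16^51 k = Σₖ₌₁^51 k − Σₖ₌₁^15 k
= 51·52/2 − 15·16/2
= 1326 − 120 = 1206

Σk = 1206


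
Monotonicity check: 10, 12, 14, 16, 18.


Differences: 2, 2, 2, 2
All differences > 0 → strictly INCREASING

Monotonically increasing


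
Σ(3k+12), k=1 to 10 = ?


Σ(3k+12) = 3·Σk + 12·n
= 3·55 + 12·10
= 165 + 120 = 285

Σ = 285


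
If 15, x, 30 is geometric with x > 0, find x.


GM = √(15×30) = √450 = 21.2132

GM = 21.2132


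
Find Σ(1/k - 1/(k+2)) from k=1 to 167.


Telescoping with gap 2: two head and two tail terms survive.
= (1 + 1/2) - (1/168 + 1/169)
= 3/2 - 1/168 - 1/169 = 42251/28392

Sum = 42251/28392


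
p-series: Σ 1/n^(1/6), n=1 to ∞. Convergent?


p-series test: Σ c/n^p converges if p > 1, diverges if p ≤ 1 (constant c > 0 doesn't affect convergence).
p = 1/6
1/6 ≤ 1 → DIVERGES

Diverges (p = 1/6 ≤ 1)


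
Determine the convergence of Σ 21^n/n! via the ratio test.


aₙ = 21^n/n!
a_{n+1}/aₙ = 21^(n+1)/(n+1)! × n!/21^n
= 21/(n+1)
L = lim(n→∞) 21/(n+1) = 0
L < 1 → series CONVERGES

Converges (ratio test: L = 0 < 1)


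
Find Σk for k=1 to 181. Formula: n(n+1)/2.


n(n+1)/2 = 181×182/2 = 32942/2 = 16471

Σk = 16471


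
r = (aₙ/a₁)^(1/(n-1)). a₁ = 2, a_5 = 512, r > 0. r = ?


r^(n-1) = aₙ/a₁
r^4 = 512/2 = 256
r = 256^(1/4)
= ±4; taking r > 0 gives r = 4

r = 4


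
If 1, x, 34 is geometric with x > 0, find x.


GM = √(1×34) = √34 = 5.831

GM = 5.831


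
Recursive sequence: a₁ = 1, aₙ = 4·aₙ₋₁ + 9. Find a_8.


Computing step by step:
a_1 = 1
a_2 = 13
a_3 = 61
a_4 = 253
a_5 = 1021
a_6 = 4093
a_7 = 16381
a_8 = 65533


a_8 = 65533


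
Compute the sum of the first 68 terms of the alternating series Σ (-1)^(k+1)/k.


S = 1 - 1/2 + 1/3 - 1/4 + 1/5 - 1/6 + 1/7 - 1/8 ± ...
= 0.6858
(Full series converges to +ln(2) ≈ +0.6931)

S_68 = 0.6858


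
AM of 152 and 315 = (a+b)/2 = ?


AM = (152 + 315)/2 = 467/2 = 233.5

AM = 233.5


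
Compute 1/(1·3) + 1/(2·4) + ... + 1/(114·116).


1/(k(k+2)) = (1/2)·(1/k - 1/(k+2)) (partial fractions)
Telescoping: Σ = (1/2)·(1 + 1/2 - 1/115 - 1/116) = 19779/26680

Sum = 19779/26680


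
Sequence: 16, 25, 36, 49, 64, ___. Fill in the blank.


Pattern: perfect squares: n²
Terms: 16, 25, 36, 49, 64
Next term = 81

Next term = 81


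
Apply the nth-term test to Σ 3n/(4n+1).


lim(n→∞) 3n/(4n+1) = 3/4 = 3/4  (divide numerator and denominator by n)
lim aₙ = 3/4 ≠ 0 → series DIVERGES

Diverges (lim aₙ = 3/4 ≠ 0)


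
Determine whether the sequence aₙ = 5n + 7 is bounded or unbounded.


aₙ = 5n + 7 → as n→∞, aₙ→∞
No finite upper bound exists
The sequence is UNBOUNDED

Unbounded (aₙ → ∞ as n → ∞)


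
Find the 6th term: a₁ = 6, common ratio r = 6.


aₙ = a₁·r^(n-1)
= 6×6^5
= 6×7776
= 46656

a_6 = 46656


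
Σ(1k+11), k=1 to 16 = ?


Σ(1k+11) = 1·Σk + 11·n
= 1·136 + 11·16
= 136 + 176 = 312

Σ = 312


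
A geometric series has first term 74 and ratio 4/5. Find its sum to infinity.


S∞ = a₁/(1-r) = 74/(1 - 4/5)
= 74/(1/5)
= 370

S∞ = 370


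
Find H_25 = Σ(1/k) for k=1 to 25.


H_25 = 1/1 + 1/2 + 1/3 + ... + 1/25
= 34052522467/8923714800
≈ 3.816

H_25 = 34052522467/8923714800 ≈ 3.816


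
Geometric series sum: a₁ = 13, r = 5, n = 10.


Sₙ = 13×(5^10 - 1)/(5 - 1)
= 13×(9765625 - 1)/4
= 13×9765624/4
= 31738278

S_10 = 31738278


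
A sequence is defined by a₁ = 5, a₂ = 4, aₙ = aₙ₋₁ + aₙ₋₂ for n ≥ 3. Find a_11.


Computing iteratively: 5, 4, 9, 13, 22, 35, 57, 92, 149, 241, 390
a_11 = 390

a_11 = 390


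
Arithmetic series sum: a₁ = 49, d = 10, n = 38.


aₙ = 49 + (38-1)×10 = 419
Sₙ = n(a₁+aₙ)/2 = 38×(49+419)/2
= 38×468/2 = 8892

S_38 = 8892


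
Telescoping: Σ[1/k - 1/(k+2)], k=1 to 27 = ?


Telescoping with gap 2: two head and two tail terms survive.
= (1 + 1/2) - (1/28 + 1/29)
= 3/2 - 1/28 - 1/29 = 1161/812

Sum = 1161/812


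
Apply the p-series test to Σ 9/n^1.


p-series test: Σ c/n^p converges if p > 1, diverges if p ≤ 1 (constant c > 0 doesn't affect convergence).
p = 1
1 ≤ 1 → DIVERGES

Diverges (p = 1 ≤ 1)


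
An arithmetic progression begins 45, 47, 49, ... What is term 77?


aₙ = a₁ + (n-1)d
= 45 + (77-1)×2
= 45 + 152
= 197

a_77 = 197


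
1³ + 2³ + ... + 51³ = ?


n(n+1)/2 = 51×52/2 = 1326
Σk³ = 1326² = 1758276

Σk³ = 1758276


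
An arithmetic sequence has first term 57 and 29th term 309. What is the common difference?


d = (aₙ - a₁)/(n-1)
= (309 - 57)/(29-1)
= 252/28 = 9

d = 9


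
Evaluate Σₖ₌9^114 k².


Σₖ₌9^114 k² = Σₖ₌₁^114 k² − Σₖ₌₁^8 k²
= 114·115·229/6 − 8·9·17/6
= 500365 − 204 = 500161

Σk² = 500161


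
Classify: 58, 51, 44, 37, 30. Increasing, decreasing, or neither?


Differences: -7, -7, -7, -7
All differences < 0 → strictly DECREASING

Monotonically decreasing


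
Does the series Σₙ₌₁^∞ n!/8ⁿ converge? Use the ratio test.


aₙ = n!/8^n
a_{n+1}/aₙ = (n+1)!/8^(n+1) × 8^n/n!
= (n+1)/8
L = lim(n→∞) (n+1)/8 = ∞
L > 1 → series DIVERGES

Diverges (ratio test: L = ∞ > 1)


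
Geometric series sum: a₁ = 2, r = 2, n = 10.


Sₙ = 2×(2^10 - 1)/(2 - 1)
= 2×(1024 - 1)/1
= 2×1023/1
= 2046

S_10 = 2046


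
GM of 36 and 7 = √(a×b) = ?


GM = √(36×7) = √252 = 15.8745

GM = 15.8745


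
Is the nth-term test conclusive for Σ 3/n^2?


lim(n→∞) 3/n^2 = 0
lim aₙ = 0 → nth-term test is INCONCLUSIVE
(Need other tests; this is actually a convergent p-series with p=2 > 1)

Inconclusive (lim aₙ = 0; need another test)


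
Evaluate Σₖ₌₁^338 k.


n(n+1)/2 = 338×339/2 = 114582/2 = 57291

Σk = 57291


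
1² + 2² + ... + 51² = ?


n = 51
n(n+1)(2n+1)/6 = 51×52×103/6
= 273156/6 = 45526

Σk² = 45526


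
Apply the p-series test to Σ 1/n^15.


p-series test: Σ c/n^p converges if p > 1, diverges if p ≤ 1 (constant c > 0 doesn't affect convergence).
p = 15
15 > 1 → CONVERGES

Converges (p = 15 > 1)


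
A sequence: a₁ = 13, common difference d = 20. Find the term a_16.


aₙ = a₁ + (n-1)d
= 13 + (16-1)×20
= 13 + 300
= 313

a_16 = 313


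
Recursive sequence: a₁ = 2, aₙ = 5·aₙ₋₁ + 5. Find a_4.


Computing step by step:
a_1 = 2
a_2 = 15
a_3 = 80
a_4 = 405


a_4 = 405


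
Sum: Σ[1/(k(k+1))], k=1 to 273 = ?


1/(k(k+1)) = 1/k - 1/(k+1) (partial fractions)
Telescoping: Σ = 1 - 1/274 = 273/274

Sum = 273/274


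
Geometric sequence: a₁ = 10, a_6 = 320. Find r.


r^(n-1) = aₙ/a₁
r^5 = 320/10 = 32
r = 32^(1/5)
= 2

r = 2


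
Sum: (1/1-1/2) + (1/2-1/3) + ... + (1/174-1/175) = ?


Telescoping: adjacent terms cancel.
= 1/1 - 1/175
= 1 - 1/175 = 174/175

Sum = 174/175


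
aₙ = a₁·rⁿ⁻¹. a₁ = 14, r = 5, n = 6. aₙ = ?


aₙ = a₁·r^(n-1)
= 14×5^5
= 14×3125
= 43750

a_6 = 43750


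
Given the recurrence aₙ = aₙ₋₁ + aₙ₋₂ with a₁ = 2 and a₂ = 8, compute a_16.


Computing iteratively: 2, 8, 10, 18, 28, 46, 74, 120, 194, 314, 508, 822, ...
a_16 = 5634

a_16 = 5634


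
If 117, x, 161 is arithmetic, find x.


AM = (117 + 161)/2 = 278/2 = 139

AM = 139


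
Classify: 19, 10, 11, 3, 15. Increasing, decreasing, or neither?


Differences: -9, 1, -8, 12
Difference at position 2 is +1 (> 0) but position 1 is -9 (< 0) — sequence both rises and falls
→ NOT monotonic

Not monotonic


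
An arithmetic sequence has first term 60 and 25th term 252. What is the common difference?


d = (aₙ - a₁)/(n-1)
= (252 - 60)/(25-1)
= 192/24 = 8

d = 8


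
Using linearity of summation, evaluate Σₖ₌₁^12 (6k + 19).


Σ(6k+19) = 6·Σk + 19·n
= 6·78 + 19·12
= 468 + 228 = 696

Σ = 696


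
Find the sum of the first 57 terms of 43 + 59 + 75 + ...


aₙ = 43 + (57-1)×16 = 939
Sₙ = n(a₁+aₙ)/2 = 57×(43+939)/2
= 57×982/2 = 27987

S_57 = 27987


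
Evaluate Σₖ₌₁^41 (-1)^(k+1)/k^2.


S = 1 - 1/4 + 1/9 - 1/16 + 1/25 - 1/36 + 1/49 - 1/64 ± ...
= 0.8228
(Full series converges to +π²/12 ≈ +0.8225)

S_41 = 0.8228


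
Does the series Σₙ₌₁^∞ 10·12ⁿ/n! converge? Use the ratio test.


aₙ = 10·12^n/n!
a_{n+1}/aₙ = 12^(n+1)/(n+1)! × n!/12^n  (constant 10 cancels)
= 12/(n+1)
L = lim(n→∞) 12/(n+1) = 0
L < 1 → series CONVERGES

Converges (ratio test: L = 0 < 1)


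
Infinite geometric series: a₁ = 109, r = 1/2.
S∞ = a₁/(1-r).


S∞ = a₁/(1-r) = 109/(1 - 1/2)
= 109/(1/2)
= 218

S∞ = 218


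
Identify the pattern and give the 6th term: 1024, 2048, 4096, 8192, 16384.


Pattern: powers of 2: 2ⁿ
Terms: 1024, 2048, 4096, 8192, 16384
Next term = 32768

Next term = 32768


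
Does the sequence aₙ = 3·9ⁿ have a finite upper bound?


aₙ = 3·9ⁿ → as n→∞, aₙ→∞ (since base 9 > 1)
No finite upper bound exists
The sequence is UNBOUNDED

Unbounded (aₙ → ∞ as n → ∞)


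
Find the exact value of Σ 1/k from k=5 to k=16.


Σₖ₌5^16 1/k = 1/5 + 1/6 + 1/7 + ... + 1/16
= 935059/720720
≈ 1.2974

Sum = 935059/720720 ≈ 1.2974


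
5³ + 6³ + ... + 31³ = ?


Σₖ₌5^31 k³ = [31·32/2]² − [4·5/2]²
= 246016 − 100 = 245916

Σk³ = 245916


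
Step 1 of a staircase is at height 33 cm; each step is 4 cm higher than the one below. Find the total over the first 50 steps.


aₙ = 33 + (50-1)×4 = 229
Sₙ = n(a₁+aₙ)/2 = 50×(33+229)/2
= 50×262/2 = 6550

S_50 = 6550


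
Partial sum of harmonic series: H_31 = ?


H_31 = 1/1 + 1/2 + 1/3 + ... + 1/31
= 290774257297357/72201776446800
≈ 4.0272

H_31 = 290774257297357/72201776446800 ≈ 4.0272


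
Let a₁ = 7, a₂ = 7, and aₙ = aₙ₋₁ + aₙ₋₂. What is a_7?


Computing iteratively: 7, 7, 14, 21, 35, 56, 91
a_7 = 91

a_7 = 91


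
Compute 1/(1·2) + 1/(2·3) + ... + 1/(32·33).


1/(k(k+1)) = 1/k - 1/(k+1) (partial fractions)
Telescoping: Σ = 1 - 1/33 = 32/33

Sum = 32/33


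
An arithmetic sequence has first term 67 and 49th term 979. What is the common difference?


d = (aₙ - a₁)/(n-1)
= (979 - 67)/(49-1)
= 912/48 = 19

d = 19


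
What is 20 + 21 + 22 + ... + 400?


Σₖ₌20^400 k = Σₖ₌₁^400 k − Σₖ₌₁^19 k
= 400·401/2 − 19·20/2
= 80200 − 190 = 80010

Σk = 80010


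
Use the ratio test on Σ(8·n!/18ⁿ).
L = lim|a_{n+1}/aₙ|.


aₙ = 8·n!/18^n
a_{n+1}/aₙ = (n+1)!/18^(n+1) × 18^n/n!  (constant 8 cancels)
= (n+1)/18
L = lim(n→∞) (n+1)/18 = ∞
L > 1 → series DIVERGES

Diverges (ratio test: L = ∞ > 1)


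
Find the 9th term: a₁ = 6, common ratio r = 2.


aₙ = a₁·r^(n-1)
= 6×2^8
= 6×256
= 1536

a_9 = 1536


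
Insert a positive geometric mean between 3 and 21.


GM = √(3×21) = √63 = 7.9373

GM = 7.9373


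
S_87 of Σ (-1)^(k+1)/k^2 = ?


S = 1 - 1/4 + 1/9 - 1/16 + 1/25 - 1/36 + 1/49 - 1/64 ± ...
= 0.8225
(Full series converges to +π²/12 ≈ +0.8225)

S_87 = 0.8225


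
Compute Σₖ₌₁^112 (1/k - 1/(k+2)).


Telescoping with gap 2: two head and two tail terms survive.
= (1 + 1/2) - (1/113 + 1/114)
= 3/2 - 1/113 - 1/114 = 9548/6441

Sum = 9548/6441


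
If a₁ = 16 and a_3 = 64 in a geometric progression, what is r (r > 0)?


r^(n-1) = aₙ/a₁
r^2 = 64/16 = 4
r = 4^(1/2)
= ±2; taking r > 0 gives r = 2

r = 2


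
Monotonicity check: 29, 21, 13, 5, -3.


Differences: -8, -8, -8, -8
All differences < 0 → strictly DECREASING

Monotonically decreasing


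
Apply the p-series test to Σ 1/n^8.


p-series test: Σ c/n^p converges if p > 1, diverges if p ≤ 1 (constant c > 0 doesn't affect convergence).
p = 8
8 > 1 → CONVERGES

Converges (p = 8 > 1)


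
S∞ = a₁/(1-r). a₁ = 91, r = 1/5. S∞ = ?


S∞ = a₁/(1-r) = 91/(1 - 1/5)
= 91/(4/5)
= 455/4

S∞ = 455/4


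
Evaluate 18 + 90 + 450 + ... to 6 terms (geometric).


Sₙ = 18×(5^6 - 1)/(5 - 1)
= 18×(15625 - 1)/4
= 18×15624/4
= 70308

S_6 = 70308


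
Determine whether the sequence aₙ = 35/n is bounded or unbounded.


a₁ = 35, a₂ = 35/2, a₃ = 35/3, ...
0 < aₙ ≤ 35 for all n ≥ 1
Lower bound: 0, Upper bound: 35
The sequence IS bounded

Bounded (0 < aₙ ≤ 35)


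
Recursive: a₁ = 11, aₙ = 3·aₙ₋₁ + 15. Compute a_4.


Computing step by step:
a_1 = 11
a_2 = 48
a_3 = 159
a_4 = 492


a_4 = 492


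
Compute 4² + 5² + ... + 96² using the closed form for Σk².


Σₖ₌4^96 k² = Σₖ₌₁^96 k² − Σₖ₌₁^3 k²
= 96·97·193/6 − 3·4·7/6
= 299536 − 14 = 299522

Σk² = 299522


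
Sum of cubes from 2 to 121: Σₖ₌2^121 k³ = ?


Σₖ₌2^121 k³ = [121·122/2]² − [1·2/2]²
= 54479161 − 1 = 54479160

Σk³ = 54479160


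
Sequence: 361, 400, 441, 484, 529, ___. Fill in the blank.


Pattern: perfect squares: n²
Terms: 361, 400, 441, 484, 529
Next term = 576

Next term = 576


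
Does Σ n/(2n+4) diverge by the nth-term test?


lim(n→∞) n/(2n+4) = 1/2 = 1/2  (divide numerator and denominator by n)
lim aₙ = 1/2 ≠ 0 → series DIVERGES

Diverges (lim aₙ = 1/2 ≠ 0)


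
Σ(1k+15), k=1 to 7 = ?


Σ(1k+15) = 1·Σk + 15·n
= 1·28 + 15·7
= 28 + 105 = 133

Σ = 133


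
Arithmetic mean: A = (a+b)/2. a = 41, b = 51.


AM = (41 + 51)/2 = 92/2 = 46

AM = 46


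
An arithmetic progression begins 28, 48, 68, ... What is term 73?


aₙ = a₁ + (n-1)d
= 28 + (73-1)×20
= 28 + 1440
= 1468

a_73 = 1468


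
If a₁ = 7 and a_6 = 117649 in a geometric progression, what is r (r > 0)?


r^(n-1) = aₙ/a₁
r^5 = 117649/7 = 16807
r = 16807^(1/5)
= 7

r = 7


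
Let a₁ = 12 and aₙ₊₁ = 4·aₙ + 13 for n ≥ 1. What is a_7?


Computing step by step:
a_1 = 12
a_2 = 61
a_3 = 257
a_4 = 1041
a_5 = 4177
a_6 = 16721
a_7 = 66897


a_7 = 66897


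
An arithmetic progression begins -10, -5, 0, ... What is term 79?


aₙ = a₁ + (n-1)d
= -10 + (79-1)×5
= -10 + 390
= 380

a_79 = 380


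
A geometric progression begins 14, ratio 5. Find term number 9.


aₙ = a₁·r^(n-1)
= 14×5^8
= 14×390625
= 5468750

a_9 = 5468750


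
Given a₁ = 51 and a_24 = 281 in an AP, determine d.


d = (aₙ - a₁)/(n-1)
= (281 - 51)/(24-1)
= 230/23 = 10

d = 10


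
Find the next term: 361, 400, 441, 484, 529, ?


Pattern: perfect squares: n²
Terms: 361, 400, 441, 484, 529
Next term = 576

Next term = 576


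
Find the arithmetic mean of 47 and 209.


AM = (47 + 209)/2 = 256/2 = 128

AM = 128


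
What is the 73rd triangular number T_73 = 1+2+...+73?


n(n+1)/2 = 73×74/2 = 5402/2 = 2701

Σk = 2701


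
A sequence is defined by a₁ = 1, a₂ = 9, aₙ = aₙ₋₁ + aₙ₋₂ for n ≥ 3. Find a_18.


Computing iteratively: 1, 9, 10, 19, 29, 48, 77, 125, 202, 327, 529, 856, ...
a_18 = 15360

a_18 = 15360


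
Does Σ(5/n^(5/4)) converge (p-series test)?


p-series test: Σ c/n^p converges if p > 1, diverges if p ≤ 1 (constant c > 0 doesn't affect convergence).
p = 5/4
5/4 > 1 → CONVERGES

Converges (p = 5/4 > 1)


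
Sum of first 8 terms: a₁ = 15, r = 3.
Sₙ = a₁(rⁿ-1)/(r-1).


Sₙ = 15×(3^8 - 1)/(3 - 1)
= 15×(6561 - 1)/2
= 15×6560/2
= 49200

S_8 = 49200


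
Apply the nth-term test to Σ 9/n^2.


lim(n→∞) 9/n^2 = 0
lim aₙ = 0 → nth-term test is INCONCLUSIVE
(Need other tests; this is actually a convergent p-series with p=2 > 1)

Inconclusive (lim aₙ = 0; need another test)


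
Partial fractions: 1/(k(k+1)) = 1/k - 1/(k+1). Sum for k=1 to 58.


1/(k(k+1)) = 1/k - 1/(k+1) (partial fractions)
Telescoping: Σ = 1 - 1/59 = 58/59

Sum = 58/59


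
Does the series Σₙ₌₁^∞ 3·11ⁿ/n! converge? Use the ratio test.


aₙ = 3·11^n/n!
a_{n+1}/aₙ = 11^(n+1)/(n+1)! × n!/11^n  (constant 3 cancels)
= 11/(n+1)
L = lim(n→∞) 11/(n+1) = 0
L < 1 → series CONVERGES

Converges (ratio test: L = 0 < 1)


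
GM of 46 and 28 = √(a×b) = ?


GM = √(46×28) = √1288 = 35.8887

GM = 35.8887


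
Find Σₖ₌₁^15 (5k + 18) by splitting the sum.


Σ(5k+18) = 5·Σk + 18·n
= 5·120 + 18·15
= 600 + 270 = 870

Σ = 870


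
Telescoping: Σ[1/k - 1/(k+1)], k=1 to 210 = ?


Telescoping: adjacent terms cancel.
= 1/1 - 1/211
= 1 - 1/211 = 210/211

Sum = 210/211


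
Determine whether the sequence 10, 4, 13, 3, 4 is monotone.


Differences: -6, 9, -10, 1
Difference at position 2 is +9 (> 0) but position 1 is -6 (< 0) — sequence both rises and falls
→ NOT monotonic

Not monotonic


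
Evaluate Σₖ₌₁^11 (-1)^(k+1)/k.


S = 1 - 1/2 + 1/3 - 1/4 + 1/5 - 1/6 + 1/7 - 1/8 ± ...
= 0.7365
(Full series converges to +ln(2) ≈ +0.6931)

S_11 = 0.7365


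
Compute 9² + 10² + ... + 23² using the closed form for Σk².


Σₖ₌9^23 k² = Σₖ₌₁^23 k² − Σₖ₌₁^8 k²
= 23·24·47/6 − 8·9·17/6
= 4324 − 204 = 4120

Σk² = 4120


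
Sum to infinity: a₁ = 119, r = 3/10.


S∞ = a₁/(1-r) = 119/(1 - 3/10)
= 119/(7/10)
= 170

S∞ = 170


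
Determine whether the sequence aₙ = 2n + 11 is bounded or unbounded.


aₙ = 2n + 11 → as n→∞, aₙ→∞
No finite upper bound exists
The sequence is UNBOUNDED

Unbounded (aₙ → ∞ as n → ∞)


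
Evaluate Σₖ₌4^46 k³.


Σₖ₌4^46 k³ = [46·47/2]² − [3·4/2]²
= 1168561 − 36 = 1168525

Σk³ = 1168525


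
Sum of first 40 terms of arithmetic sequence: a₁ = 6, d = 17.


aₙ = 6 + (40-1)×17 = 669
Sₙ = n(a₁+aₙ)/2 = 40×(6+669)/2
= 40×675/2 = 13500

S_40 = 13500


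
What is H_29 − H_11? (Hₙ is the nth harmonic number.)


Σₖ₌12^29 1/k = 1/12 + 1/13 + 1/14 + ... + 1/29
= 2193481706497/2329089562800
≈ 0.9418

Sum = 2193481706497/2329089562800 ≈ 0.9418


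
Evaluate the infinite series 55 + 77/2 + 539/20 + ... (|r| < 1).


S∞ = a₁/(1-r) = 55/(1 - 7/10)
= 55/(3/10)
= 550/3

S∞ = 550/3


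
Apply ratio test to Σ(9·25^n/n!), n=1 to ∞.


aₙ = 9·25^n/n!
a_{n+1}/aₙ = 25^(n+1)/(n+1)! × n!/25^n  (constant 9 cancels)
= 25/(n+1)
L = lim(n→∞) 25/(n+1) = 0
L < 1 → series CONVERGES

Converges (ratio test: L = 0 < 1)


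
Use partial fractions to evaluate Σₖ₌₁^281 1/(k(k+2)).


1/(k(k+2)) = (1/2)·(1/k - 1/(k+2)) (partial fractions)
Telescoping: Σ = (1/2)·(1 + 1/2 - 1/282 - 1/283) = 29786/39903

Sum = 29786/39903


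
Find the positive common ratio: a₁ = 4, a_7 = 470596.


r^(n-1) = aₙ/a₁
r^6 = 470596/4 = 117649
r = 117649^(1/6)
= ±7; taking r > 0 gives r = 7

r = 7


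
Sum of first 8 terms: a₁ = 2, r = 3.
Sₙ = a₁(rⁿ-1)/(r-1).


Sₙ = 2×(3^8 - 1)/(3 - 1)
= 2×(6561 - 1)/2
= 2×6560/2
= 6560

S_8 = 6560


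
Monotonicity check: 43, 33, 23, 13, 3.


Differences: -10, -10, -10, -10
All differences < 0 → strictly DECREASING

Monotonically decreasing


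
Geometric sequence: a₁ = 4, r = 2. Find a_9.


aₙ = a₁·r^(n-1)
= 4×2^8
= 4×256
= 1024

a_9 = 1024


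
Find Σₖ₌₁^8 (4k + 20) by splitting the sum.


Σ(4k+20) = 4·Σk + 20·n
= 4·36 + 20·8
= 144 + 160 = 304

Σ = 304


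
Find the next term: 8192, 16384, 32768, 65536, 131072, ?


Pattern: powers of 2: 2ⁿ
Terms: 8192, 16384, 32768, 65536, 131072
Next term = 262144

Next term = 262144


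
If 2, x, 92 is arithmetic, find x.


AM = (2 + 92)/2 = 94/2 = 47

AM = 47


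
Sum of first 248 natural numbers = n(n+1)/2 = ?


n(n+1)/2 = 248×249/2 = 61752/2 = 30876

Σk = 30876


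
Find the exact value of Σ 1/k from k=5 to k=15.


Σₖ₌5^15 1/k = 1/5 + 1/6 + 1/7 + ... + 1/15
= 445007/360360
≈ 1.2349

Sum = 445007/360360 ≈ 1.2349


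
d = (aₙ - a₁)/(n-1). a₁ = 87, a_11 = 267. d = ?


d = (aₙ - a₁)/(n-1)
= (267 - 87)/(11-1)
= 180/10 = 18

d = 18


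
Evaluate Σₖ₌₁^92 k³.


n(n+1)/2 = 92×93/2 = 4278
Σk³ = 4278² = 18301284

Σk³ = 18301284


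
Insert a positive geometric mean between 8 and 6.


GM = √(8×6) = √48 = 6.9282

GM = 6.9282


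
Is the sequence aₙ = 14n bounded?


aₙ = 14n → as n→∞, aₙ→∞
No finite upper bound exists
The sequence is UNBOUNDED

Unbounded (aₙ → ∞ as n → ∞)


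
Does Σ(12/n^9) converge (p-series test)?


p-series test: Σ c/n^p converges if p > 1, diverges if p ≤ 1 (constant c > 0 doesn't affect convergence).
p = 9
9 > 1 → CONVERGES

Converges (p = 9 > 1)


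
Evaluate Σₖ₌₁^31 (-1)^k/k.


S = -1 + 1/2 - 1/3 + 1/4 - 1/5 + 1/6 - 1/7 + 1/8 ± ...
= -0.709
(Full series converges to -ln(2) ≈ -0.6931)

S_31 = -0.709


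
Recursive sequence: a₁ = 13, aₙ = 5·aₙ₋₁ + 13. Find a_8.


Computing step by step:
a_1 = 13
a_2 = 78
a_3 = 403
a_4 = 2028
a_5 = 10153
a_6 = 50778
a_7 = 253903
a_8 = 1269528


a_8 = 1269528


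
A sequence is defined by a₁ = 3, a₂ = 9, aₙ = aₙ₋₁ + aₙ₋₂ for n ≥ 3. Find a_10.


Computing iteratively: 3, 9, 12, 21, 33, 54, 87, 141, 228, 369
a_10 = 369

a_10 = 369


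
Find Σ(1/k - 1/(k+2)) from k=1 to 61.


Telescoping with gap 2: two head and two tail terms survive.
= (1 + 1/2) - (1/62 + 1/63)
= 3/2 - 1/62 - 1/63 = 2867/1953

Sum = 2867/1953


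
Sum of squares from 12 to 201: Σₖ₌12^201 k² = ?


Σₖ₌12^201 k² = Σₖ₌₁^201 k² − Σₖ₌₁^11 k²
= 201·202·403/6 − 11·12·23/6
= 2727101 − 506 = 2726595

Σk² = 2726595


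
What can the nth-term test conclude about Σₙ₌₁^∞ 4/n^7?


lim(n→∞) 4/n^7 = 0
lim aₙ = 0 → nth-term test is INCONCLUSIVE
(Need other tests; this is actually a convergent p-series with p=7 > 1)

Inconclusive (lim aₙ = 0; need another test)


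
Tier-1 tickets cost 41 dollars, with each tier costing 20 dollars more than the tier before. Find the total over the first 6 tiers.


aₙ = 41 + (6-1)×20 = 141
Sₙ = n(a₁+aₙ)/2 = 6×(41+141)/2
= 6×182/2 = 546

S_6 = 546


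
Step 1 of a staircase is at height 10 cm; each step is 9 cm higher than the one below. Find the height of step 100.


aₙ = a₁ + (n-1)d
= 10 + (100-1)×9
= 10 + 891
= 901

a_100 = 901


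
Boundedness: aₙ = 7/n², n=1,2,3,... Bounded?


a₁ = 7, a₂ = 7/4, a₃ = 7/9, ...
0 < aₙ ≤ 7 for all n ≥ 1
The sequence IS bounded

Bounded (0 < aₙ ≤ 7)


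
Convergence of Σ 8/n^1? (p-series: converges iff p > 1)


p-series test: Σ c/n^p converges if p > 1, diverges if p ≤ 1 (constant c > 0 doesn't affect convergence).
p = 1
1 ≤ 1 → DIVERGES

Diverges (p = 1 ≤ 1)


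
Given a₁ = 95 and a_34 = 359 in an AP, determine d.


d = (aₙ - a₁)/(n-1)
= (359 - 95)/(34-1)
= 264/33 = 8

d = 8


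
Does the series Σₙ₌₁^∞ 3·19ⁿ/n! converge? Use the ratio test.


aₙ = 3·19^n/n!
a_{n+1}/aₙ = 19^(n+1)/(n+1)! × n!/19^n  (constant 3 cancels)
= 19/(n+1)
L = lim(n→∞) 19/(n+1) = 0
L < 1 → series CONVERGES

Converges (ratio test: L = 0 < 1)


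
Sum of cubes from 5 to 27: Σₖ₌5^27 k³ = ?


Σₖ₌5^27 k³ = [27·28/2]² − [4·5/2]²
= 142884 − 100 = 142784

Σk³ = 142784


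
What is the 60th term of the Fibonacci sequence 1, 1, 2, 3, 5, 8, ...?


Fibonacci sequence: 1, 1, 2, 3, 5, 8, 13, 21, 34, 55, 89, ...
F(60) = 1548008755920

F(60) = 1548008755920


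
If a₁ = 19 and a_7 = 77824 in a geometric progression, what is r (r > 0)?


r^(n-1) = aₙ/a₁
r^6 = 77824/19 = 4096
r = 4096^(1/6)
= ±4; taking r > 0 gives r = 4

r = 4


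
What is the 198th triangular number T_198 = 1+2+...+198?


n(n+1)/2 = 198×199/2 = 39402/2 = 19701

Σk = 19701


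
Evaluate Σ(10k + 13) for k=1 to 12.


Σ(10k+13) = 10·Σk + 13·n
= 10·78 + 13·12
= 780 + 156 = 936

Σ = 936


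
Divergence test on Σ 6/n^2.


lim(n→∞) 6/n^2 = 0
lim aₙ = 0 → nth-term test is INCONCLUSIVE
(Need other tests; this is actually a convergent p-series with p=2 > 1)

Inconclusive (lim aₙ = 0; need another test)


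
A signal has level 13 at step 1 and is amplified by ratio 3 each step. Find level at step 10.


aₙ = a₁·r^(n-1)
= 13×3^9
= 13×19683
= 255879

a_10 = 255879


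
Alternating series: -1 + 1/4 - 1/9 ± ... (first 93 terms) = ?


S = -1 + 1/4 - 1/9 + 1/16 - 1/25 + 1/36 - 1/49 + 1/64 ± ...
= -0.8225
(Full series converges to -π²/12 ≈ -0.8225)

S_93 = -0.8225
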